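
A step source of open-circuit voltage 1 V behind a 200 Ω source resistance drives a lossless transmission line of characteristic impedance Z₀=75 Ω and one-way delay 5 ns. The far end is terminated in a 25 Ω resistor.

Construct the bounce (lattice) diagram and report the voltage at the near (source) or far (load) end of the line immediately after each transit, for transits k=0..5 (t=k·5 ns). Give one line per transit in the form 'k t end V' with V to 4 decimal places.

Γ_L=-0.500000, Γ_S=0.454545; launch V₁=1·75/275=0.272727
k=0 src: V=0.2727
k=1 load: inc=0.272727, refl=0.272727·-0.500000=-0.1364; V=0.000000+0.272727+-0.136364=0.1364
k=2 src: inc=-0.136364, refl=-0.136364·0.454545=-0.0620; V=0.272727+-0.136364+-0.061983=0.0744
k=3 load: inc=-0.061983, refl=-0.061983·-0.500000=0.0310; V=0.136364+-0.061983+0.030992=0.1054
k=4 src: inc=0.030992, refl=0.030992·0.454545=0.0141; V=0.074380+0.030992+0.014087=0.1195
k=5 load: inc=0.014087, refl=0.014087·-0.500000=-0.0070; V=0.105372+0.014087+-0.007044=0.1124

0 0 source 0.2727
1 5 load 0.1364
2 10 source 0.0744
3 15 load 0.1054
4 20 source 0.1195
5 25 load 0.1124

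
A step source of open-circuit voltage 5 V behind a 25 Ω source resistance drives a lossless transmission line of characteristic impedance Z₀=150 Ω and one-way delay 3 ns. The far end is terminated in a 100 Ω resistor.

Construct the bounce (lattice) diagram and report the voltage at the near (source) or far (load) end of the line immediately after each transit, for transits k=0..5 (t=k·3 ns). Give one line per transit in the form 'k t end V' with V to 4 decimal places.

Γ_L=-0.200000, Γ_S=-0.714286; launch V₁=5·150/175=4.285714
k=0 src: V=4.2857
k=1 load: inc=4.285714, refl=4.285714·-0.200000=-0.8571; V=0.000000+4.285714+-0.857143=3.4286
k=2 src: inc=-0.857143, refl=-0.857143·-0.714286=0.6122; V=4.285714+-0.857143+0.612245=4.0408
k=3 load: inc=0.612245, refl=0.612245·-0.200000=-0.1224; V=3.428571+0.612245+-0.122449=3.9184
k=4 src: inc=-0.122449, refl=-0.122449·-0.714286=0.0875; V=4.040816+-0.122449+0.087464=4.0058
k=5 load: inc=0.087464, refl=0.087464·-0.200000=-0.0175; V=3.918367+0.087464+-0.017493=3.9883

0 0 source 4.2857
1 3 load 3.4286
2 6 source 4.0408
3 9 load 3.9184
4 12 source 4.0058
5 15 load 3.9883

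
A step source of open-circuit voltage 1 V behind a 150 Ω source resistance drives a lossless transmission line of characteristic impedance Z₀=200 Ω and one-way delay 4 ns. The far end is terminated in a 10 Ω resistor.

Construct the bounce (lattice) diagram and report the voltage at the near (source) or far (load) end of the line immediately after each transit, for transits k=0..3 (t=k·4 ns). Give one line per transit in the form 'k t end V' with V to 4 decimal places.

0 0 source 0.5714
1 4 load 0.0544
2 8 source 0.1283
3 12 load 0.0615

Γ_L=-0.904762, Γ_S=-0.142857; launch V₁=1·200/350=0.571429
k=0 src: V=0.5714
k=1 load: inc=0.571429, refl=0.571429·-0.904762=-0.5170; V=0.000000+0.571429+-0.517007=0.0544
k=2 src: inc=-0.517007, refl=-0.517007·-0.142857=0.0739; V=0.571429+-0.517007+0.073858=0.1283
k=3 load: inc=0.073858, refl=0.073858·-0.904762=-0.0668; V=0.054422+0.073858+-0.066824=0.0615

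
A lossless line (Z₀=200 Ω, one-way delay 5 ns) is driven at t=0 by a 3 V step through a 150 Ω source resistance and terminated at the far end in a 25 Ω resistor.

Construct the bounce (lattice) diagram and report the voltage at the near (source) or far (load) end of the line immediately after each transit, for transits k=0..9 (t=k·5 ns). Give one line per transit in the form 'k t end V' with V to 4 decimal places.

Γ_L=-0.777778, Γ_S=-0.142857; launch V₁=3·200/350=1.714286
k=0 src: V=1.7143
k=1 load: inc=1.714286, refl=1.714286·-0.777778=-1.3333; V=0.000000+1.714286+-1.333333=0.3810
k=2 src: inc=-1.333333, refl=-1.333333·-0.142857=0.1905; V=1.714286+-1.333333+0.190476=0.5714
k=3 load: inc=0.190476, refl=0.190476·-0.777778=-0.1481; V=0.380952+0.190476+-0.148148=0.4233
k=4 src: inc=-0.148148, refl=-0.148148·-0.142857=0.0212; V=0.571429+-0.148148+0.021164=0.4444
k=5 load: inc=0.021164, refl=0.021164·-0.777778=-0.0165; V=0.423280+0.021164+-0.016461=0.4280
k=6 src: inc=-0.016461, refl=-0.016461·-0.142857=0.0024; V=0.444444+-0.016461+0.002352=0.4303
k=7 load: inc=0.002352, refl=0.002352·-0.777778=-0.0018; V=0.427984+0.002352+-0.001829=0.4285
k=8 src: inc=-0.001829, refl=-0.001829·-0.142857=0.0003; V=0.430335+-0.001829+0.000261=0.4288
k=9 load: inc=0.000261, refl=0.000261·-0.777778=-0.0002; V=0.428506+0.000261+-0.000203=0.4286

0 0 source 1.7143
1 5 load 0.3810
2 10 source 0.5714
3 15 load 0.4233
4 20 source 0.4444
5 25 load 0.4280
6 30 source 0.4303
7 35 load 0.4285
8 40 source 0.4288
9 45 load 0.4286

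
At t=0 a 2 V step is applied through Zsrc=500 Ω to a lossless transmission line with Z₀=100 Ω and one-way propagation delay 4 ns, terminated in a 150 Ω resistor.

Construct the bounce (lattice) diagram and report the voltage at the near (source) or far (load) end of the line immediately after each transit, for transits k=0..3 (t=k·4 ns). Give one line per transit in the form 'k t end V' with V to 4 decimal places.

0 0 source 0.3333
1 4 load 0.4000
2 8 source 0.4444
3 12 load 0.4533

Γ_L=0.200000, Γ_S=0.666667; launch V₁=2·100/600=0.333333
k=0 src: V=0.3333
k=1 load: inc=0.333333, refl=0.333333·0.200000=0.0667; V=0.000000+0.333333+0.066667=0.4000
k=2 src: inc=0.066667, refl=0.066667·0.666667=0.0444; V=0.333333+0.066667+0.044444=0.4444
k=3 load: inc=0.044444, refl=0.044444·0.200000=0.0089; V=0.400000+0.044444+0.008889=0.4533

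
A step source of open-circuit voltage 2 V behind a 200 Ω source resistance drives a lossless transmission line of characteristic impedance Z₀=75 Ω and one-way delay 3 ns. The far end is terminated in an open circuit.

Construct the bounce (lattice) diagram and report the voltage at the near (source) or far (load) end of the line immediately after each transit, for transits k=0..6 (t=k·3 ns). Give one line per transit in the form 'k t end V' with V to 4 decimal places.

Γ_L=1.000000, Γ_S=0.454545; launch V₁=2·75/275=0.545455
k=0 src: V=0.5455
k=1 load: inc=0.545455, refl=0.545455·1.000000=0.5455; V=0.000000+0.545455+0.545455=1.0909
k=2 src: inc=0.545455, refl=0.545455·0.454545=0.2479; V=0.545455+0.545455+0.247934=1.3388
k=3 load: inc=0.247934, refl=0.247934·1.000000=0.2479; V=1.090909+0.247934+0.247934=1.5868
k=4 src: inc=0.247934, refl=0.247934·0.454545=0.1127; V=1.338843+0.247934+0.112697=1.6995
k=5 load: inc=0.112697, refl=0.112697·1.000000=0.1127; V=1.586777+0.112697+0.112697=1.8122
k=6 src: inc=0.112697, refl=0.112697·0.454545=0.0512; V=1.699474+0.112697+0.051226=1.8634

0 0 source 0.5455
1 3 load 1.0909
2 6 source 1.3388
3 9 load 1.5868
4 12 source 1.6995
5 15 load 1.8122
6 18 source 1.8634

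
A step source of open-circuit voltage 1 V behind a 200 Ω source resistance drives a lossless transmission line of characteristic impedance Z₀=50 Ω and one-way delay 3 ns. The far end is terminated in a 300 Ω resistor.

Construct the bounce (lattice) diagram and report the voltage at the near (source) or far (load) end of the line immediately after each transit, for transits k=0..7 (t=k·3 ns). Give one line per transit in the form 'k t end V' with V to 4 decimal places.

Γ_L=0.714286, Γ_S=0.600000; launch V₁=1·50/250=0.200000
k=0 src: V=0.2000
k=1 load: inc=0.200000, refl=0.200000·0.714286=0.1429; V=0.000000+0.200000+0.142857=0.3429
k=2 src: inc=0.142857, refl=0.142857·0.600000=0.0857; V=0.200000+0.142857+0.085714=0.4286
k=3 load: inc=0.085714, refl=0.085714·0.714286=0.0612; V=0.342857+0.085714+0.061224=0.4898
k=4 src: inc=0.061224, refl=0.061224·0.600000=0.0367; V=0.428571+0.061224+0.036735=0.5265
k=5 load: inc=0.036735, refl=0.036735·0.714286=0.0262; V=0.489796+0.036735+0.026239=0.5528
k=6 src: inc=0.026239, refl=0.026239·0.600000=0.0157; V=0.526531+0.026239+0.015743=0.5685
k=7 load: inc=0.015743, refl=0.015743·0.714286=0.0112; V=0.552770+0.015743+0.011245=0.5798

0 0 source 0.2000
1 3 load 0.3429
2 6 source 0.4286
3 9 load 0.4898
4 12 source 0.5265
5 15 load 0.5528
6 18 source 0.5685
7 21 load 0.5798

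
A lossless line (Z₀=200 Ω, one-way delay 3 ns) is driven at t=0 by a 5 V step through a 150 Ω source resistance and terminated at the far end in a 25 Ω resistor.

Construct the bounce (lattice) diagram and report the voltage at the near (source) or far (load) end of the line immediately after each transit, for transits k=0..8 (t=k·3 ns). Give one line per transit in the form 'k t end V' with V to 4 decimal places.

Γ_L=-0.777778, Γ_S=-0.142857; launch V₁=5·200/350=2.857143
k=0 src: V=2.8571
k=1 load: inc=2.857143, refl=2.857143·-0.777778=-2.2222; V=0.000000+2.857143+-2.222222=0.6349
k=2 src: inc=-2.222222, refl=-2.222222·-0.142857=0.3175; V=2.857143+-2.222222+0.317460=0.9524
k=3 load: inc=0.317460, refl=0.317460·-0.777778=-0.2469; V=0.634921+0.317460+-0.246914=0.7055
k=4 src: inc=-0.246914, refl=-0.246914·-0.142857=0.0353; V=0.952381+-0.246914+0.035273=0.7407
k=5 load: inc=0.035273, refl=0.035273·-0.777778=-0.0274; V=0.705467+0.035273+-0.027435=0.7133
k=6 src: inc=-0.027435, refl=-0.027435·-0.142857=0.0039; V=0.740741+-0.027435+0.003919=0.7172
k=7 load: inc=0.003919, refl=0.003919·-0.777778=-0.0030; V=0.713306+0.003919+-0.003048=0.7142
k=8 src: inc=-0.003048, refl=-0.003048·-0.142857=0.0004; V=0.717225+-0.003048+0.000435=0.7146

0 0 source 2.8571
1 3 load 0.6349
2 6 source 0.9524
3 9 load 0.7055
4 12 source 0.7407
5 15 load 0.7133
6 18 source 0.7172
7 21 load 0.7142
8 24 source 0.7146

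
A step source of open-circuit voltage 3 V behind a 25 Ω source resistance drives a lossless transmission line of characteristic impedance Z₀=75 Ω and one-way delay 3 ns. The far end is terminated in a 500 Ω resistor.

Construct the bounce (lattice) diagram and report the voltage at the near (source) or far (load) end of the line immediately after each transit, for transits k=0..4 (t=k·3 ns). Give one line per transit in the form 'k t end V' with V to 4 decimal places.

Γ_L=0.739130, Γ_S=-0.500000; launch V₁=3·75/100=2.250000
k=0 src: V=2.2500
k=1 load: inc=2.250000, refl=2.250000·0.739130=1.6630; V=0.000000+2.250000+1.663043=3.9130
k=2 src: inc=1.663043, refl=1.663043·-0.500000=-0.8315; V=2.250000+1.663043+-0.831522=3.0815
k=3 load: inc=-0.831522, refl=-0.831522·0.739130=-0.6146; V=3.913043+-0.831522+-0.614603=2.4669
k=4 src: inc=-0.614603, refl=-0.614603·-0.500000=0.3073; V=3.081522+-0.614603+0.307302=2.7742

0 0 source 2.2500
1 3 load 3.9130
2 6 source 3.0815
3 9 load 2.4669
4 12 source 2.7742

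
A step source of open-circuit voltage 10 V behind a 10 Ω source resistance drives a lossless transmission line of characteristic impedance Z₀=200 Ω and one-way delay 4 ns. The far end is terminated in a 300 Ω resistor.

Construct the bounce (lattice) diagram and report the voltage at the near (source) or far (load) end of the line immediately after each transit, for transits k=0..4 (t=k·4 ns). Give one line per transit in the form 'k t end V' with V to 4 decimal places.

Γ_L=0.200000, Γ_S=-0.904762; launch V₁=10·200/210=9.523810
k=0 src: V=9.5238
k=1 load: inc=9.523810, refl=9.523810·0.200000=1.9048; V=0.000000+9.523810+1.904762=11.4286
k=2 src: inc=1.904762, refl=1.904762·-0.904762=-1.7234; V=9.523810+1.904762+-1.723356=9.7052
k=3 load: inc=-1.723356, refl=-1.723356·0.200000=-0.3447; V=11.428571+-1.723356+-0.344671=9.3605
k=4 src: inc=-0.344671, refl=-0.344671·-0.904762=0.3118; V=9.705215+-0.344671+0.311845=9.6724

0 0 source 9.5238
1 4 load 11.4286
2 8 source 9.7052
3 12 load 9.3605
4 16 source 9.6724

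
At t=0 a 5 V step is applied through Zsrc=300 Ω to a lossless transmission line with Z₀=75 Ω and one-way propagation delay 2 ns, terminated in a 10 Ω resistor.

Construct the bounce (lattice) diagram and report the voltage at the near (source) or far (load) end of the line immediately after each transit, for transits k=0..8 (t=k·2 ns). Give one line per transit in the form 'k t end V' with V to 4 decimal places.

Γ_L=-0.764706, Γ_S=0.600000; launch V₁=5·75/375=1.000000
k=0 src: V=1.0000
k=1 load: inc=1.000000, refl=1.000000·-0.764706=-0.7647; V=0.000000+1.000000+-0.764706=0.2353
k=2 src: inc=-0.764706, refl=-0.764706·0.600000=-0.4588; V=1.000000+-0.764706+-0.458824=-0.2235
k=3 load: inc=-0.458824, refl=-0.458824·-0.764706=0.3509; V=0.235294+-0.458824+0.350865=0.1273
k=4 src: inc=0.350865, refl=0.350865·0.600000=0.2105; V=-0.223529+0.350865+0.210519=0.3379
k=5 load: inc=0.210519, refl=0.210519·-0.764706=-0.1610; V=0.127336+0.210519+-0.160985=0.1769
k=6 src: inc=-0.160985, refl=-0.160985·0.600000=-0.0966; V=0.337855+-0.160985+-0.096591=0.0803
k=7 load: inc=-0.096591, refl=-0.096591·-0.764706=0.0739; V=0.176870+-0.096591+0.073864=0.1541
k=8 src: inc=0.073864, refl=0.073864·0.600000=0.0443; V=0.080278+0.073864+0.044318=0.1985

0 0 source 1.0000
1 2 load 0.2353
2 4 source -0.2235
3 6 load 0.1273
4 8 source 0.3379
5 10 load 0.1769
6 12 source 0.0803
7 14 load 0.1541
8 16 source 0.1985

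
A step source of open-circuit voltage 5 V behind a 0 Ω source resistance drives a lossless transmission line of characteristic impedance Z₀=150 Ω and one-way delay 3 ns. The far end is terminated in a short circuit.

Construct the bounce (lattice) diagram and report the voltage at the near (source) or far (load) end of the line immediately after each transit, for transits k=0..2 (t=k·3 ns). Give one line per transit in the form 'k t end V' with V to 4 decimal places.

Γ_L=-1.000000, Γ_S=-1.000000; launch V₁=5·150/150=5.000000
k=0 src: V=5.0000
k=1 load: inc=5.000000, refl=5.000000·-1.000000=-5.0000; V=0.000000+5.000000+-5.000000=0.0000
k=2 src: inc=-5.000000, refl=-5.000000·-1.000000=5.0000; V=5.000000+-5.000000+5.000000=5.0000

0 0 source 5.0000
1 3 load 0.0000
2 6 source 5.0000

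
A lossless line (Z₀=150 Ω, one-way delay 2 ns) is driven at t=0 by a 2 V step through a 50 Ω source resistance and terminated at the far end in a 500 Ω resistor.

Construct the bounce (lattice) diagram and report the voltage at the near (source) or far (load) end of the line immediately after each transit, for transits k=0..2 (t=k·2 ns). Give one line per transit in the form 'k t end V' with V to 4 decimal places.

Γ_L=0.538462, Γ_S=-0.500000; launch V₁=2·150/200=1.500000
k=0 src: V=1.5000
k=1 load: inc=1.500000, refl=1.500000·0.538462=0.8077; V=0.000000+1.500000+0.807692=2.3077
k=2 src: inc=0.807692, refl=0.807692·-0.500000=-0.4038; V=1.500000+0.807692+-0.403846=1.9038

0 0 source 1.5000
1 2 load 2.3077
2 4 source 1.9038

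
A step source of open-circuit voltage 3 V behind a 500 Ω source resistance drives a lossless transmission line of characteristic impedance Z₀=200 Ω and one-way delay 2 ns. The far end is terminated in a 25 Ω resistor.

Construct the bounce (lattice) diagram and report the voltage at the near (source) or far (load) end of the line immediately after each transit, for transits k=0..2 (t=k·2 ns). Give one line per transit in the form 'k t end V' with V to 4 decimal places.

Γ_L=-0.777778, Γ_S=0.428571; launch V₁=3·200/700=0.857143
k=0 src: V=0.8571
k=1 load: inc=0.857143, refl=0.857143·-0.777778=-0.6667; V=0.000000+0.857143+-0.666667=0.1905
k=2 src: inc=-0.666667, refl=-0.666667·0.428571=-0.2857; V=0.857143+-0.666667+-0.285714=-0.0952

0 0 source 0.8571
1 2 load 0.1905
2 4 source -0.0952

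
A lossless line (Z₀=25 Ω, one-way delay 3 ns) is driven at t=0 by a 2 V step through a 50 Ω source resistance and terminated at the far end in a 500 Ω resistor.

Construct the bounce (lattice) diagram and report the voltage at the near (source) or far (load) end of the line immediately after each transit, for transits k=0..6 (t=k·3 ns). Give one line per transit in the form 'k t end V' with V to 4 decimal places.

Γ_L=0.904762, Γ_S=0.333333; launch V₁=2·25/75=0.666667
k=0 src: V=0.6667
k=1 load: inc=0.666667, refl=0.666667·0.904762=0.6032; V=0.000000+0.666667+0.603175=1.2698
k=2 src: inc=0.603175, refl=0.603175·0.333333=0.2011; V=0.666667+0.603175+0.201058=1.4709
k=3 load: inc=0.201058, refl=0.201058·0.904762=0.1819; V=1.269841+0.201058+0.181910=1.6528
k=4 src: inc=0.181910, refl=0.181910·0.333333=0.0606; V=1.470899+0.181910+0.060637=1.7134
k=5 load: inc=0.060637, refl=0.060637·0.904762=0.0549; V=1.652809+0.060637+0.054862=1.7683
k=6 src: inc=0.054862, refl=0.054862·0.333333=0.0183; V=1.713446+0.054862+0.018287=1.7866

0 0 source 0.6667
1 3 load 1.2698
2 6 source 1.4709
3 9 load 1.6528
4 12 source 1.7134
5 15 load 1.7683
6 18 source 1.7866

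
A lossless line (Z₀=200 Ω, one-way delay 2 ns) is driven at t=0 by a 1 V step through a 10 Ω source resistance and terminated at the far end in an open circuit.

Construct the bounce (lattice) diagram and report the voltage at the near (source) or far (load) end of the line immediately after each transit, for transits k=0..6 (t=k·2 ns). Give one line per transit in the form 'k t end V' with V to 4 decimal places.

0 0 source 0.9524
1 2 load 1.9048
2 4 source 1.0431
3 6 load 0.1814
4 8 source 0.9610
5 10 load 1.7406
6 12 source 1.0353

Γ_L=1.000000, Γ_S=-0.904762; launch V₁=1·200/210=0.952381
k=0 src: V=0.9524
k=1 load: inc=0.952381, refl=0.952381·1.000000=0.9524; V=0.000000+0.952381+0.952381=1.9048
k=2 src: inc=0.952381, refl=0.952381·-0.904762=-0.8617; V=0.952381+0.952381+-0.861678=1.0431
k=3 load: inc=-0.861678, refl=-0.861678·1.000000=-0.8617; V=1.904762+-0.861678+-0.861678=0.1814
k=4 src: inc=-0.861678, refl=-0.861678·-0.904762=0.7796; V=1.043084+-0.861678+0.779613=0.9610
k=5 load: inc=0.779613, refl=0.779613·1.000000=0.7796; V=0.181406+0.779613+0.779613=1.7406
k=6 src: inc=0.779613, refl=0.779613·-0.904762=-0.7054; V=0.961019+0.779613+-0.705365=1.0353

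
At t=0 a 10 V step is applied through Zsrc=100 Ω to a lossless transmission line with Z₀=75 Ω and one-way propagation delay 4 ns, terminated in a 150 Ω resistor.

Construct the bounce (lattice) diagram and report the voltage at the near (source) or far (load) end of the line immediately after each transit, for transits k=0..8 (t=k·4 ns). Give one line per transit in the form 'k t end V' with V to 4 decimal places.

Γ_L=0.333333, Γ_S=0.142857; launch V₁=10·75/175=4.285714
k=0 src: V=4.2857
k=1 load: inc=4.285714, refl=4.285714·0.333333=1.4286; V=0.000000+4.285714+1.428571=5.7143
k=2 src: inc=1.428571, refl=1.428571·0.142857=0.2041; V=4.285714+1.428571+0.204082=5.9184
k=3 load: inc=0.204082, refl=0.204082·0.333333=0.0680; V=5.714286+0.204082+0.068027=5.9864
k=4 src: inc=0.068027, refl=0.068027·0.142857=0.0097; V=5.918367+0.068027+0.009718=5.9961
k=5 load: inc=0.009718, refl=0.009718·0.333333=0.0032; V=5.986395+0.009718+0.003239=5.9994
k=6 src: inc=0.003239, refl=0.003239·0.142857=0.0005; V=5.996113+0.003239+0.000463=5.9998
k=7 load: inc=0.000463, refl=0.000463·0.333333=0.0002; V=5.999352+0.000463+0.000154=6.0000
k=8 src: inc=0.000154, refl=0.000154·0.142857=0.0000; V=5.999815+0.000154+0.000022=6.0000

0 0 source 4.2857
1 4 load 5.7143
2 8 source 5.9184
3 12 load 5.9864
4 16 source 5.9961
5 20 load 5.9994
6 24 source 5.9998
7 28 load 6.0000
8 32 source 6.0000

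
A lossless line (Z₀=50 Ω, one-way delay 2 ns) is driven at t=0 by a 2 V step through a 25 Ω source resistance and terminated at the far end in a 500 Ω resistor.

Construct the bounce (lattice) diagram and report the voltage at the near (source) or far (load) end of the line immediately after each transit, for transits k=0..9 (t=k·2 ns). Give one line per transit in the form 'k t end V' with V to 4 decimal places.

Γ_L=0.818182, Γ_S=-0.333333; launch V₁=2·50/75=1.333333
k=0 src: V=1.3333
k=1 load: inc=1.333333, refl=1.333333·0.818182=1.0909; V=0.000000+1.333333+1.090909=2.4242
k=2 src: inc=1.090909, refl=1.090909·-0.333333=-0.3636; V=1.333333+1.090909+-0.363636=2.0606
k=3 load: inc=-0.363636, refl=-0.363636·0.818182=-0.2975; V=2.424242+-0.363636+-0.297521=1.7631
k=4 src: inc=-0.297521, refl=-0.297521·-0.333333=0.0992; V=2.060606+-0.297521+0.099174=1.8623
k=5 load: inc=0.099174, refl=0.099174·0.818182=0.0811; V=1.763085+0.099174+0.081142=1.9434
k=6 src: inc=0.081142, refl=0.081142·-0.333333=-0.0270; V=1.862259+0.081142+-0.027047=1.9164
k=7 load: inc=-0.027047, refl=-0.027047·0.818182=-0.0221; V=1.943401+-0.027047+-0.022130=1.8942
k=8 src: inc=-0.022130, refl=-0.022130·-0.333333=0.0074; V=1.916354+-0.022130+0.007377=1.9016
k=9 load: inc=0.007377, refl=0.007377·0.818182=0.0060; V=1.894224+0.007377+0.006035=1.9076

0 0 source 1.3333
1 2 load 2.4242
2 4 source 2.0606
3 6 load 1.7631
4 8 source 1.8623
5 10 load 1.9434
6 12 source 1.9164
7 14 load 1.8942
8 16 source 1.9016
9 18 load 1.9076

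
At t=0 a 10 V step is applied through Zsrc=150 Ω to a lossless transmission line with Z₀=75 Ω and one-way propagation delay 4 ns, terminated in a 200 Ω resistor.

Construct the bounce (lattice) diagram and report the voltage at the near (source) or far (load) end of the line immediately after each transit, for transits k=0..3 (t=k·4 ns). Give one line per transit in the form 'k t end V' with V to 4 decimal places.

Γ_L=0.454545, Γ_S=0.333333; launch V₁=10·75/225=3.333333
k=0 src: V=3.3333
k=1 load: inc=3.333333, refl=3.333333·0.454545=1.5152; V=0.000000+3.333333+1.515152=4.8485
k=2 src: inc=1.515152, refl=1.515152·0.333333=0.5051; V=3.333333+1.515152+0.505051=5.3535
k=3 load: inc=0.505051, refl=0.505051·0.454545=0.2296; V=4.848485+0.505051+0.229568=5.5831

0 0 source 3.3333
1 4 load 4.8485
2 8 source 5.3535
3 12 load 5.5831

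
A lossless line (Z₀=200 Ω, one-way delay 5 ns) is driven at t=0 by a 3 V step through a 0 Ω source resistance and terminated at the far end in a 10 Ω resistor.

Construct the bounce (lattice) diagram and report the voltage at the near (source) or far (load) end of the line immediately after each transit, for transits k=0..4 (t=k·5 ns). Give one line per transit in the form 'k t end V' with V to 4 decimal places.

Γ_L=-0.904762, Γ_S=-1.000000; launch V₁=3·200/200=3.000000
k=0 src: V=3.0000
k=1 load: inc=3.000000, refl=3.000000·-0.904762=-2.7143; V=0.000000+3.000000+-2.714286=0.2857
k=2 src: inc=-2.714286, refl=-2.714286·-1.000000=2.7143; V=3.000000+-2.714286+2.714286=3.0000
k=3 load: inc=2.714286, refl=2.714286·-0.904762=-2.4558; V=0.285714+2.714286+-2.455782=0.5442
k=4 src: inc=-2.455782, refl=-2.455782·-1.000000=2.4558; V=3.000000+-2.455782+2.455782=3.0000

0 0 source 3.0000
1 5 load 0.2857
2 10 source 3.0000
3 15 load 0.5442
4 20 source 3.0000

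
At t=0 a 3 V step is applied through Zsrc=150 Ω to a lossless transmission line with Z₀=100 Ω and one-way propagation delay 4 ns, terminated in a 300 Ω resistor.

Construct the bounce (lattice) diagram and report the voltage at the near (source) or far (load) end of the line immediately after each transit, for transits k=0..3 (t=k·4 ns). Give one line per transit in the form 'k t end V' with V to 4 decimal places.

0 0 source 1.2000
1 4 load 1.8000
2 8 source 1.9200
3 12 load 1.9800

Γ_L=0.500000, Γ_S=0.200000; launch V₁=3·100/250=1.200000
k=0 src: V=1.2000
k=1 load: inc=1.200000, refl=1.200000·0.500000=0.6000; V=0.000000+1.200000+0.600000=1.8000
k=2 src: inc=0.600000, refl=0.600000·0.200000=0.1200; V=1.200000+0.600000+0.120000=1.9200
k=3 load: inc=0.120000, refl=0.120000·0.500000=0.0600; V=1.800000+0.120000+0.060000=1.9800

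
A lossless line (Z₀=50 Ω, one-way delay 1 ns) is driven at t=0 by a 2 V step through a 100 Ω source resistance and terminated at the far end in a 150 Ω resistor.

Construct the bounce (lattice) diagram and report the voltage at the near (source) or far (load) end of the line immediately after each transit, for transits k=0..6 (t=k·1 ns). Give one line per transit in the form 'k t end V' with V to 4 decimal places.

Γ_L=0.500000, Γ_S=0.333333; launch V₁=2·50/150=0.666667
k=0 src: V=0.6667
k=1 load: inc=0.666667, refl=0.666667·0.500000=0.3333; V=0.000000+0.666667+0.333333=1.0000
k=2 src: inc=0.333333, refl=0.333333·0.333333=0.1111; V=0.666667+0.333333+0.111111=1.1111
k=3 load: inc=0.111111, refl=0.111111·0.500000=0.0556; V=1.000000+0.111111+0.055556=1.1667
k=4 src: inc=0.055556, refl=0.055556·0.333333=0.0185; V=1.111111+0.055556+0.018519=1.1852
k=5 load: inc=0.018519, refl=0.018519·0.500000=0.0093; V=1.166667+0.018519+0.009259=1.1944
k=6 src: inc=0.009259, refl=0.009259·0.333333=0.0031; V=1.185185+0.009259+0.003086=1.1975

0 0 source 0.6667
1 1 load 1.0000
2 2 source 1.1111
3 3 load 1.1667
4 4 source 1.1852
5 5 load 1.1944
6 6 source 1.1975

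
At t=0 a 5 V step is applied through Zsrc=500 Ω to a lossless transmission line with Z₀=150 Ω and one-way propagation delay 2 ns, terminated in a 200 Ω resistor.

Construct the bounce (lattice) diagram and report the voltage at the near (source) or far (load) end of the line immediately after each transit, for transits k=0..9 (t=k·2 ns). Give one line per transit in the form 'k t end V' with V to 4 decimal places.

Γ_L=0.142857, Γ_S=0.538462; launch V₁=5·150/650=1.153846
k=0 src: V=1.1538
k=1 load: inc=1.153846, refl=1.153846·0.142857=0.1648; V=0.000000+1.153846+0.164835=1.3187
k=2 src: inc=0.164835, refl=0.164835·0.538462=0.0888; V=1.153846+0.164835+0.088757=1.4074
k=3 load: inc=0.088757, refl=0.088757·0.142857=0.0127; V=1.318681+0.088757+0.012680=1.4201
k=4 src: inc=0.012680, refl=0.012680·0.538462=0.0068; V=1.407439+0.012680+0.006827=1.4269
k=5 load: inc=0.006827, refl=0.006827·0.142857=0.0010; V=1.420118+0.006827+0.000975=1.4279
k=6 src: inc=0.000975, refl=0.000975·0.538462=0.0005; V=1.426946+0.000975+0.000525=1.4284
k=7 load: inc=0.000525, refl=0.000525·0.142857=0.0001; V=1.427921+0.000525+0.000075=1.4285
k=8 src: inc=0.000075, refl=0.000075·0.538462=0.0000; V=1.428446+0.000075+0.000040=1.4286
k=9 load: inc=0.000040, refl=0.000040·0.142857=0.0000; V=1.428521+0.000040+0.000006=1.4286

0 0 source 1.1538
1 2 load 1.3187
2 4 source 1.4074
3 6 load 1.4201
4 8 source 1.4269
5 10 load 1.4279
6 12 source 1.4284
7 14 load 1.4285
8 16 source 1.4286
9 18 load 1.4286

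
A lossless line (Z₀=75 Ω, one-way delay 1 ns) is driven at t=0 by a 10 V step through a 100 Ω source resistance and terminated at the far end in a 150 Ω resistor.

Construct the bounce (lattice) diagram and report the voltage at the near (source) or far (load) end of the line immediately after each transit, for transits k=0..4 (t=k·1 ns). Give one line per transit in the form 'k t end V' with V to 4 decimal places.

Γ_L=0.333333, Γ_S=0.142857; launch V₁=10·75/175=4.285714
k=0 src: V=4.2857
k=1 load: inc=4.285714, refl=4.285714·0.333333=1.4286; V=0.000000+4.285714+1.428571=5.7143
k=2 src: inc=1.428571, refl=1.428571·0.142857=0.2041; V=4.285714+1.428571+0.204082=5.9184
k=3 load: inc=0.204082, refl=0.204082·0.333333=0.0680; V=5.714286+0.204082+0.068027=5.9864
k=4 src: inc=0.068027, refl=0.068027·0.142857=0.0097; V=5.918367+0.068027+0.009718=5.9961

0 0 source 4.2857
1 1 load 5.7143
2 2 source 5.9184
3 3 load 5.9864
4 4 source 5.9961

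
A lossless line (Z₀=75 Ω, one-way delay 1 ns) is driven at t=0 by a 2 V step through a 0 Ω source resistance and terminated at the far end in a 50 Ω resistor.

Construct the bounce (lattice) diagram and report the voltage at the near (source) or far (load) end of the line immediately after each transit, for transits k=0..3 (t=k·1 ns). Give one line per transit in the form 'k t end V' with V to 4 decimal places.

0 0 source 2.0000
1 1 load 1.6000
2 2 source 2.0000
3 3 load 1.9200

Γ_L=-0.200000, Γ_S=-1.000000; launch V₁=2·75/75=2.000000
k=0 src: V=2.0000
k=1 load: inc=2.000000, refl=2.000000·-0.200000=-0.4000; V=0.000000+2.000000+-0.400000=1.6000
k=2 src: inc=-0.400000, refl=-0.400000·-1.000000=0.4000; V=2.000000+-0.400000+0.400000=2.0000
k=3 load: inc=0.400000, refl=0.400000·-0.200000=-0.0800; V=1.600000+0.400000+-0.080000=1.9200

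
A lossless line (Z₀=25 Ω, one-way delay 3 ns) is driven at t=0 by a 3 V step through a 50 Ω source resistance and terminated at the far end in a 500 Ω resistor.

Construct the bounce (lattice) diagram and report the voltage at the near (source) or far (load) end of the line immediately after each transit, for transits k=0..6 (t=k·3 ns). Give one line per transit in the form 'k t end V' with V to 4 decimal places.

0 0 source 1.0000
1 3 load 1.9048
2 6 source 2.2063
3 9 load 2.4792
4 12 source 2.5702
5 15 load 2.6525
6 18 source 2.6799

Γ_L=0.904762, Γ_S=0.333333; launch V₁=3·25/75=1.000000
k=0 src: V=1.0000
k=1 load: inc=1.000000, refl=1.000000·0.904762=0.9048; V=0.000000+1.000000+0.904762=1.9048
k=2 src: inc=0.904762, refl=0.904762·0.333333=0.3016; V=1.000000+0.904762+0.301587=2.2063
k=3 load: inc=0.301587, refl=0.301587·0.904762=0.2729; V=1.904762+0.301587+0.272865=2.4792
k=4 src: inc=0.272865, refl=0.272865·0.333333=0.0910; V=2.206349+0.272865+0.090955=2.5702
k=5 load: inc=0.090955, refl=0.090955·0.904762=0.0823; V=2.479214+0.090955+0.082293=2.6525
k=6 src: inc=0.082293, refl=0.082293·0.333333=0.0274; V=2.570169+0.082293+0.027431=2.6799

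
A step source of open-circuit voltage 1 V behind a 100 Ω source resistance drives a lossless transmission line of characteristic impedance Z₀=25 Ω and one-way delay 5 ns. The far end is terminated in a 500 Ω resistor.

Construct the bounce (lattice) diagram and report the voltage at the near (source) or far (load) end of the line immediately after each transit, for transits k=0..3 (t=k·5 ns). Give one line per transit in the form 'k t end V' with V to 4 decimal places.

Γ_L=0.904762, Γ_S=0.600000; launch V₁=1·25/125=0.200000
k=0 src: V=0.2000
k=1 load: inc=0.200000, refl=0.200000·0.904762=0.1810; V=0.000000+0.200000+0.180952=0.3810
k=2 src: inc=0.180952, refl=0.180952·0.600000=0.1086; V=0.200000+0.180952+0.108571=0.4895
k=3 load: inc=0.108571, refl=0.108571·0.904762=0.0982; V=0.380952+0.108571+0.098231=0.5878

0 0 source 0.2000
1 5 load 0.3810
2 10 source 0.4895
3 15 load 0.5878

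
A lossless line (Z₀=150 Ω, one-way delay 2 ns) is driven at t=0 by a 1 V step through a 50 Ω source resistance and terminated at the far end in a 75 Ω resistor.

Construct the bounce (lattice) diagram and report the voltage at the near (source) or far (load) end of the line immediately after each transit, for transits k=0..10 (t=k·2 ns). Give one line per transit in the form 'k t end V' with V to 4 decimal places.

Γ_L=-0.333333, Γ_S=-0.500000; launch V₁=1·150/200=0.750000
k=0 src: V=0.7500
k=1 load: inc=0.750000, refl=0.750000·-0.333333=-0.2500; V=0.000000+0.750000+-0.250000=0.5000
k=2 src: inc=-0.250000, refl=-0.250000·-0.500000=0.1250; V=0.750000+-0.250000+0.125000=0.6250
k=3 load: inc=0.125000, refl=0.125000·-0.333333=-0.0417; V=0.500000+0.125000+-0.041667=0.5833
k=4 src: inc=-0.041667, refl=-0.041667·-0.500000=0.0208; V=0.625000+-0.041667+0.020833=0.6042
k=5 load: inc=0.020833, refl=0.020833·-0.333333=-0.0069; V=0.583333+0.020833+-0.006944=0.5972
k=6 src: inc=-0.006944, refl=-0.006944·-0.500000=0.0035; V=0.604167+-0.006944+0.003472=0.6007
k=7 load: inc=0.003472, refl=0.003472·-0.333333=-0.0012; V=0.597222+0.003472+-0.001157=0.5995
k=8 src: inc=-0.001157, refl=-0.001157·-0.500000=0.0006; V=0.600694+-0.001157+0.000579=0.6001
k=9 load: inc=0.000579, refl=0.000579·-0.333333=-0.0002; V=0.599537+0.000579+-0.000193=0.5999
k=10 src: inc=-0.000193, refl=-0.000193·-0.500000=0.0001; V=0.600116+-0.000193+0.000096=0.6000

0 0 source 0.7500
1 2 load 0.5000
2 4 source 0.6250
3 6 load 0.5833
4 8 source 0.6042
5 10 load 0.5972
6 12 source 0.6007
7 14 load 0.5995
8 16 source 0.6001
9 18 load 0.5999
10 20 source 0.6000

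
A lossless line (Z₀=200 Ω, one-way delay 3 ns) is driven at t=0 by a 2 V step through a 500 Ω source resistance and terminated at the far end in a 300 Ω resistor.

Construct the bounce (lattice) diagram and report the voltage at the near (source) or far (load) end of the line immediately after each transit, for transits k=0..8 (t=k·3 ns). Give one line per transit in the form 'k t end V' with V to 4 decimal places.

Γ_L=0.200000, Γ_S=0.428571; launch V₁=2·200/700=0.571429
k=0 src: V=0.5714
k=1 load: inc=0.571429, refl=0.571429·0.200000=0.1143; V=0.000000+0.571429+0.114286=0.6857
k=2 src: inc=0.114286, refl=0.114286·0.428571=0.0490; V=0.571429+0.114286+0.048980=0.7347
k=3 load: inc=0.048980, refl=0.048980·0.200000=0.0098; V=0.685714+0.048980+0.009796=0.7445
k=4 src: inc=0.009796, refl=0.009796·0.428571=0.0042; V=0.734694+0.009796+0.004198=0.7487
k=5 load: inc=0.004198, refl=0.004198·0.200000=0.0008; V=0.744490+0.004198+0.000840=0.7495
k=6 src: inc=0.000840, refl=0.000840·0.428571=0.0004; V=0.748688+0.000840+0.000360=0.7499
k=7 load: inc=0.000360, refl=0.000360·0.200000=0.0001; V=0.749528+0.000360+0.000072=0.7500
k=8 src: inc=0.000072, refl=0.000072·0.428571=0.0000; V=0.749888+0.000072+0.000031=0.7500

0 0 source 0.5714
1 3 load 0.6857
2 6 source 0.7347
3 9 load 0.7445
4 12 source 0.7487
5 15 load 0.7495
6 18 source 0.7499
7 21 load 0.7500
8 24 source 0.7500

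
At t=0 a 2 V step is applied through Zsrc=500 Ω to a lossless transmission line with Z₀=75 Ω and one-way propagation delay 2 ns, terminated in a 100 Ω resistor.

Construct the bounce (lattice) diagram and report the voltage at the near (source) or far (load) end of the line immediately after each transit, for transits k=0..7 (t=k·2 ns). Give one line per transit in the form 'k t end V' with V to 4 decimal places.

Γ_L=0.142857, Γ_S=0.739130; launch V₁=2·75/575=0.260870
k=0 src: V=0.2609
k=1 load: inc=0.260870, refl=0.260870·0.142857=0.0373; V=0.000000+0.260870+0.037267=0.2981
k=2 src: inc=0.037267, refl=0.037267·0.739130=0.0275; V=0.260870+0.037267+0.027545=0.3257
k=3 load: inc=0.027545, refl=0.027545·0.142857=0.0039; V=0.298137+0.027545+0.003935=0.3296
k=4 src: inc=0.003935, refl=0.003935·0.739130=0.0029; V=0.325682+0.003935+0.002909=0.3325
k=5 load: inc=0.002909, refl=0.002909·0.142857=0.0004; V=0.329617+0.002909+0.000416=0.3329
k=6 src: inc=0.000416, refl=0.000416·0.739130=0.0003; V=0.332525+0.000416+0.000307=0.3332
k=7 load: inc=0.000307, refl=0.000307·0.142857=0.0000; V=0.332941+0.000307+0.000044=0.3333

0 0 source 0.2609
1 2 load 0.2981
2 4 source 0.3257
3 6 load 0.3296
4 8 source 0.3325
5 10 load 0.3329
6 12 source 0.3332
7 14 load 0.3333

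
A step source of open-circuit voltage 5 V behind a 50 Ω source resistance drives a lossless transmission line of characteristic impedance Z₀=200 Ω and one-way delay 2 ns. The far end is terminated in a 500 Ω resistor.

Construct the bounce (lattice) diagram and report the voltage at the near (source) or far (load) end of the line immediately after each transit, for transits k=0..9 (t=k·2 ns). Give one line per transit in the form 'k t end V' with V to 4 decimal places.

0 0 source 4.0000
1 2 load 5.7143
2 4 source 4.6857
3 6 load 4.2449
4 8 source 4.5094
5 10 load 4.6227
6 12 source 4.5547
7 14 load 4.5256
8 16 source 4.5431
9 18 load 4.5506

Γ_L=0.428571, Γ_S=-0.600000; launch V₁=5·200/250=4.000000
k=0 src: V=4.0000
k=1 load: inc=4.000000, refl=4.000000·0.428571=1.7143; V=0.000000+4.000000+1.714286=5.7143
k=2 src: inc=1.714286, refl=1.714286·-0.600000=-1.0286; V=4.000000+1.714286+-1.028571=4.6857
k=3 load: inc=-1.028571, refl=-1.028571·0.428571=-0.4408; V=5.714286+-1.028571+-0.440816=4.2449
k=4 src: inc=-0.440816, refl=-0.440816·-0.600000=0.2645; V=4.685714+-0.440816+0.264490=4.5094
k=5 load: inc=0.264490, refl=0.264490·0.428571=0.1134; V=4.244898+0.264490+0.113353=4.6227
k=6 src: inc=0.113353, refl=0.113353·-0.600000=-0.0680; V=4.509388+0.113353+-0.068012=4.5547
k=7 load: inc=-0.068012, refl=-0.068012·0.428571=-0.0291; V=4.622741+-0.068012+-0.029148=4.5256
k=8 src: inc=-0.029148, refl=-0.029148·-0.600000=0.0175; V=4.554729+-0.029148+0.017489=4.5431
k=9 load: inc=0.017489, refl=0.017489·0.428571=0.0075; V=4.525581+0.017489+0.007495=4.5506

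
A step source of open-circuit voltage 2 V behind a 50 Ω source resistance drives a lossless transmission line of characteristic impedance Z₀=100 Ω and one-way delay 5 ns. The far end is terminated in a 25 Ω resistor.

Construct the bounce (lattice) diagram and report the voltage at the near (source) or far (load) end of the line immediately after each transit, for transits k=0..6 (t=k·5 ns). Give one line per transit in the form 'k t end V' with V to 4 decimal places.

Γ_L=-0.600000, Γ_S=-0.333333; launch V₁=2·100/150=1.333333
k=0 src: V=1.3333
k=1 load: inc=1.333333, refl=1.333333·-0.600000=-0.8000; V=0.000000+1.333333+-0.800000=0.5333
k=2 src: inc=-0.800000, refl=-0.800000·-0.333333=0.2667; V=1.333333+-0.800000+0.266667=0.8000
k=3 load: inc=0.266667, refl=0.266667·-0.600000=-0.1600; V=0.533333+0.266667+-0.160000=0.6400
k=4 src: inc=-0.160000, refl=-0.160000·-0.333333=0.0533; V=0.800000+-0.160000+0.053333=0.6933
k=5 load: inc=0.053333, refl=0.053333·-0.600000=-0.0320; V=0.640000+0.053333+-0.032000=0.6613
k=6 src: inc=-0.032000, refl=-0.032000·-0.333333=0.0107; V=0.693333+-0.032000+0.010667=0.6720

0 0 source 1.3333
1 5 load 0.5333
2 10 source 0.8000
3 15 load 0.6400
4 20 source 0.6933
5 25 load 0.6613
6 30 source 0.6720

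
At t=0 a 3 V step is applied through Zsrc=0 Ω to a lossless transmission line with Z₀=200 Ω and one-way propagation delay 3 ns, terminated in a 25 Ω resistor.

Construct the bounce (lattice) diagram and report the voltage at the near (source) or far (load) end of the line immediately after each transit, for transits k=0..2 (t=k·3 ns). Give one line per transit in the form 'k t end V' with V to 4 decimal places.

0 0 source 3.0000
1 3 load 0.6667
2 6 source 3.0000

Γ_L=-0.777778, Γ_S=-1.000000; launch V₁=3·200/200=3.000000
k=0 src: V=3.0000
k=1 load: inc=3.000000, refl=3.000000·-0.777778=-2.3333; V=0.000000+3.000000+-2.333333=0.6667
k=2 src: inc=-2.333333, refl=-2.333333·-1.000000=2.3333; V=3.000000+-2.333333+2.333333=3.0000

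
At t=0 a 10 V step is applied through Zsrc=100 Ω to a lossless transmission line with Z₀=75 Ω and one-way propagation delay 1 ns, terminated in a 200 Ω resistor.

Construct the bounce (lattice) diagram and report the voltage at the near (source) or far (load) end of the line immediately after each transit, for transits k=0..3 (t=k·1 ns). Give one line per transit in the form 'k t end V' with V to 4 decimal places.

Γ_L=0.454545, Γ_S=0.142857; launch V₁=10·75/175=4.285714
k=0 src: V=4.2857
k=1 load: inc=4.285714, refl=4.285714·0.454545=1.9481; V=0.000000+4.285714+1.948052=6.2338
k=2 src: inc=1.948052, refl=1.948052·0.142857=0.2783; V=4.285714+1.948052+0.278293=6.5121
k=3 load: inc=0.278293, refl=0.278293·0.454545=0.1265; V=6.233766+0.278293+0.126497=6.6386

0 0 source 4.2857
1 1 load 6.2338
2 2 source 6.5121
3 3 load 6.6386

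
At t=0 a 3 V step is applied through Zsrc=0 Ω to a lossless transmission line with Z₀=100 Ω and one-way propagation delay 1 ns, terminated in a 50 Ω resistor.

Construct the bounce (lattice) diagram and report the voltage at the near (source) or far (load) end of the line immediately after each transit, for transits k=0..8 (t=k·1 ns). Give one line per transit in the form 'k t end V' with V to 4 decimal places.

Γ_L=-0.333333, Γ_S=-1.000000; launch V₁=3·100/100=3.000000
k=0 src: V=3.0000
k=1 load: inc=3.000000, refl=3.000000·-0.333333=-1.0000; V=0.000000+3.000000+-1.000000=2.0000
k=2 src: inc=-1.000000, refl=-1.000000·-1.000000=1.0000; V=3.000000+-1.000000+1.000000=3.0000
k=3 load: inc=1.000000, refl=1.000000·-0.333333=-0.3333; V=2.000000+1.000000+-0.333333=2.6667
k=4 src: inc=-0.333333, refl=-0.333333·-1.000000=0.3333; V=3.000000+-0.333333+0.333333=3.0000
k=5 load: inc=0.333333, refl=0.333333·-0.333333=-0.1111; V=2.666667+0.333333+-0.111111=2.8889
k=6 src: inc=-0.111111, refl=-0.111111·-1.000000=0.1111; V=3.000000+-0.111111+0.111111=3.0000
k=7 load: inc=0.111111, refl=0.111111·-0.333333=-0.0370; V=2.888889+0.111111+-0.037037=2.9630
k=8 src: inc=-0.037037, refl=-0.037037·-1.000000=0.0370; V=3.000000+-0.037037+0.037037=3.0000

0 0 source 3.0000
1 1 load 2.0000
2 2 source 3.0000
3 3 load 2.6667
4 4 source 3.0000
5 5 load 2.8889
6 6 source 3.0000
7 7 load 2.9630
8 8 source 3.0000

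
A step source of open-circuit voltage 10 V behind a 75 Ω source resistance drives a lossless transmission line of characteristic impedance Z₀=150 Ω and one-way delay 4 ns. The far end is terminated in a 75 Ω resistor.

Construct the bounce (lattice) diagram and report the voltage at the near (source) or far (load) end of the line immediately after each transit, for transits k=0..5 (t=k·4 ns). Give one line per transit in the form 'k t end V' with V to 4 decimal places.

0 0 source 6.6667
1 4 load 4.4444
2 8 source 5.1852
3 12 load 4.9383
4 16 source 5.0206
5 20 load 4.9931

Γ_L=-0.333333, Γ_S=-0.333333; launch V₁=10·150/225=6.666667
k=0 src: V=6.6667
k=1 load: inc=6.666667, refl=6.666667·-0.333333=-2.2222; V=0.000000+6.666667+-2.222222=4.4444
k=2 src: inc=-2.222222, refl=-2.222222·-0.333333=0.7407; V=6.666667+-2.222222+0.740741=5.1852
k=3 load: inc=0.740741, refl=0.740741·-0.333333=-0.2469; V=4.444444+0.740741+-0.246914=4.9383
k=4 src: inc=-0.246914, refl=-0.246914·-0.333333=0.0823; V=5.185185+-0.246914+0.082305=5.0206
k=5 load: inc=0.082305, refl=0.082305·-0.333333=-0.0274; V=4.938272+0.082305+-0.027435=4.9931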